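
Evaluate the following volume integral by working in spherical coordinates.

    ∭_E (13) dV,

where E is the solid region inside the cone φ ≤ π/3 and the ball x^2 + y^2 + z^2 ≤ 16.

In spherical coordinates, x = ρ sin(φ) cos(θ), y = ρ sin(φ) sin(θ), z = ρ cos(φ), and dV = ρ^2 sin(φ) dρ dφ dθ.

The integrand becomes 13, so

    ∭_E (13) dV = ∫_{0}^{2π} ∫_{0}^{π/3} ∫_{0}^{4} (13) · ρ^2 sin(φ) dρ dφ dθ.

Inner (ρ): 832sin(φ)/3.
Middle (φ): 416/3.
Outer (θ): 832π/3.

Therefore the triple integral equals 832π/3.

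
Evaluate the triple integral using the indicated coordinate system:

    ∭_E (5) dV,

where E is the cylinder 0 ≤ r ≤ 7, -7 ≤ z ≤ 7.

In cylindrical coordinates, x = r cos(θ), y = r sin(θ), z = z, and dV = r dr dθ dz.

The integrand becomes 5, so

    ∭_E (5) dV = ∫_{0}^{2π} ∫_{0}^{7} ∫_{-7}^{7} (5) · r dz dr dθ.

Inner (z): 70r.
Middle (r from 0 to 7): 1715.
Outer (θ): 3430π.

Therefore the triple integral equals 3430π.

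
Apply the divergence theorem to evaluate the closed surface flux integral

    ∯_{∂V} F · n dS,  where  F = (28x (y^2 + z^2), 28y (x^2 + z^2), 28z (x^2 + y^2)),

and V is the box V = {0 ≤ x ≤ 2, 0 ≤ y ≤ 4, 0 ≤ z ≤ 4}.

By the divergence theorem,

    ∯_{∂V} F · n dS = ∭_V (∇ · F) dV.

Compute the divergence:
    ∇ · F = ∂F_x/∂x + ∂F_y/∂y + ∂F_z/∂z = 28y^2 + 28z^2 + 28x^2 + 28z^2 + 28x^2 + 28y^2 = 56x^2 + 56y^2 + 56z^2.

V is a rectangular box, so dV = dx dy dz with 0 ≤ x ≤ 2, 0 ≤ y ≤ 4, 0 ≤ z ≤ 4.

Integrate (56x^2 + 56y^2 + 56z^2) over V as an iterated integral:

    ∭_V (∇·F) dV = ∫_0^{2} ∫_0^{4} ∫_0^{4} (56x^2 + 56y^2 + 56z^2) dz dy dx.

Inner (z from 0 to 4): 224x^2 + 224y^2 + 3584/3.
Middle (y from 0 to 4): 896x^2 + 28672/3.
Outer (x from 0 to 2): 21504.

Therefore ∯_{∂V} F · n dS = 21504.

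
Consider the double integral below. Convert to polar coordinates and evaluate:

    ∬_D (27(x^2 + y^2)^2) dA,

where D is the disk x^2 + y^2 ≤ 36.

The region D is 0 ≤ r ≤ 6, 0 ≤ θ ≤ 2π in polar coordinates, where x = r cos(θ), y = r sin(θ), and dA = r dr dθ.

Under the substitution, the integrand becomes 27r^4, so

    ∬_D (27(x^2 + y^2)^2) dA = ∫_{0}^{2π} ∫_{0}^{6} (27r^4) · r dr dθ.

Inner integral (in r): ∫_{0}^{6} (27r^4) · r dr = 209952.

Outer integral (in θ): ∫_{0}^{2π} (209952) dθ = 419904π.

Therefore ∬_D (27(x^2 + y^2)^2) dA = 419904π.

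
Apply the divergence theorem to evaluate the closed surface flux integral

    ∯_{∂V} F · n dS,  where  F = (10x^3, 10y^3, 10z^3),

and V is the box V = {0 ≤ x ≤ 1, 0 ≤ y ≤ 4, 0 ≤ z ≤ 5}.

By the divergence theorem,

    ∯_{∂V} F · n dS = ∭_V (∇ · F) dV.

Compute the divergence:
    ∇ · F = ∂F_x/∂x + ∂F_y/∂y + ∂F_z/∂z = 30x^2 + 30y^2 + 30z^2.

V is a rectangular box, so dV = dx dy dz with 0 ≤ x ≤ 1, 0 ≤ y ≤ 4, 0 ≤ z ≤ 5.

Integrate (30x^2 + 30y^2 + 30z^2) over V as an iterated integral:

    ∭_V (∇·F) dV = ∫_0^{1} ∫_0^{4} ∫_0^{5} (30x^2 + 30y^2 + 30z^2) dz dy dx.

Inner (z from 0 to 5): 150x^2 + 150y^2 + 1250.
Middle (y from 0 to 4): 600x^2 + 8200.
Outer (x from 0 to 1): 8400.

Therefore ∯_{∂V} F · n dS = 8400.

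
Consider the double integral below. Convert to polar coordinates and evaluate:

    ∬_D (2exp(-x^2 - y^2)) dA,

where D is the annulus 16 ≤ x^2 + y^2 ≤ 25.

The region D is 4 ≤ r ≤ 5, 0 ≤ θ ≤ 2π in polar coordinates, where x = r cos(θ), y = r sin(θ), and dA = r dr dθ.

Under the substitution, the integrand becomes 2exp(-r^2), so

    ∬_D (2exp(-x^2 - y^2)) dA = ∫_{0}^{2π} ∫_{4}^{5} (2exp(-r^2)) · r dr dθ.

Inner integral (in r): ∫_{4}^{5} (2exp(-r^2)) · r dr = -(1 - exp(9))exp(-25).

Outer integral (in θ): ∫_{0}^{2π} (-(1 - exp(9))exp(-25)) dθ = -2π (1 - exp(9))exp(-25).

Therefore ∬_D (2exp(-x^2 - y^2)) dA = -2π (1 - exp(9))exp(-25).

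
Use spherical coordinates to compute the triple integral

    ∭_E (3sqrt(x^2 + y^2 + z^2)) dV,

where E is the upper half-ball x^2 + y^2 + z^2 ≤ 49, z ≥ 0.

In spherical coordinates, x = ρ sin(φ) cos(θ), y = ρ sin(φ) sin(θ), z = ρ cos(φ), and dV = ρ^2 sin(φ) dρ dφ dθ.

The integrand becomes 3ρ, so

    ∭_E (3sqrt(x^2 + y^2 + z^2)) dV = ∫_{0}^{2π} ∫_{0}^{π/2} ∫_{0}^{7} (3ρ) · ρ^2 sin(φ) dρ dφ dθ.

Inner (ρ): 7203sin(φ)/4.
Middle (φ): 7203/4.
Outer (θ): 7203π/2.

Therefore the triple integral equals 7203π/2.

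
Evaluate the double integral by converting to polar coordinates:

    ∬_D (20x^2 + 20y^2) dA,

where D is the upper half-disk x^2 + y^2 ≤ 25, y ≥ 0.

The region D is 0 ≤ r ≤ 5, 0 ≤ θ ≤ π in polar coordinates, where x = r cos(θ), y = r sin(θ), and dA = r dr dθ.

Under the substitution, the integrand becomes 20r^2, so

    ∬_D (20x^2 + 20y^2) dA = ∫_{0}^{π} ∫_{0}^{5} (20r^2) · r dr dθ.

Inner integral (in r): ∫_{0}^{5} (20r^2) · r dr = 3125.

Outer integral (in θ): ∫_{0}^{π} (3125) dθ = 3125π.

Therefore ∬_D (20x^2 + 20y^2) dA = 3125π.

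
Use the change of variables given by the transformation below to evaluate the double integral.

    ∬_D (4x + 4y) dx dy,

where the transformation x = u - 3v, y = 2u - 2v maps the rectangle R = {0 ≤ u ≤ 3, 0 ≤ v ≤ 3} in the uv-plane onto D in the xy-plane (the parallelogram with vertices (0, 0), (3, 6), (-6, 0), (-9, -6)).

Compute the Jacobian determinant of (x, y) with respect to (u, v):

    ∂(x,y)/∂(u,v) = | 1  -3 | = (1)(-2) - (-3)(2) = 4.
                   | 2  -2 |

Its absolute value is |J| = 4 (the area scaling factor).

Substituting x = u - 3v, y = 2u - 2v into the integrand,

    4x + 4y → 12u - 20v,

so the integral becomes

    ∬_R (12u - 20v) · |J| du dv = ∫_0^3 ∫_0^3 (48u - 80v) dv du.

Inner (v): 144u - 360.
Outer (u): -432.

Therefore ∬_D (4x + 4y) dx dy = -432.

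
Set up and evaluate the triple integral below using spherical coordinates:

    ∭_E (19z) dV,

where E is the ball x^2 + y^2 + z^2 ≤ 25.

In spherical coordinates, x = ρ sin(φ) cos(θ), y = ρ sin(φ) sin(θ), z = ρ cos(φ), and dV = ρ^2 sin(φ) dρ dφ dθ.

The integrand becomes 19ρ cos(φ), so

    ∭_E (19z) dV = ∫_{0}^{2π} ∫_{0}^{π} ∫_{0}^{5} (19ρ cos(φ)) · ρ^2 sin(φ) dρ dφ dθ.

Inner (ρ): 11875sin(2φ)/8.
Middle (φ): 0.
Outer (θ): 0.

Therefore the triple integral equals 0.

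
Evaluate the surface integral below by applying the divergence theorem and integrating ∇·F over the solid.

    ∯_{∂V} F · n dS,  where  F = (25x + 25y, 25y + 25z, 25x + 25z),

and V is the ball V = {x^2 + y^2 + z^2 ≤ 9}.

By the divergence theorem,

    ∯_{∂V} F · n dS = ∭_V (∇ · F) dV.

Compute the divergence:
    ∇ · F = ∂F_x/∂x + ∂F_y/∂y + ∂F_z/∂z = 25 + 25 + 25 = 75.

In spherical coordinates, x = ρ sin(φ) cos(θ), y = ρ sin(φ) sin(θ), z = ρ cos(φ), dV = ρ^2 sin(φ) dρ dφ dθ, with 0 ≤ ρ ≤ 3, 0 ≤ φ ≤ π, 0 ≤ θ ≤ 2π.

The integrand, after substitution and multiplying by the volume element, becomes (75) · ρ^2 sin(φ), so

    ∭_V (∇·F) dV = ∫_0^{2π} ∫_0^{π} ∫_0^{3} (75) · ρ^2 sin(φ) dρ dφ dθ.

Inner (ρ from 0 to 3): 675sin(φ).
Middle (φ from 0 to π): 1350.
Outer (θ from 0 to 2π): 2700π.

Therefore ∯_{∂V} F · n dS = 2700π.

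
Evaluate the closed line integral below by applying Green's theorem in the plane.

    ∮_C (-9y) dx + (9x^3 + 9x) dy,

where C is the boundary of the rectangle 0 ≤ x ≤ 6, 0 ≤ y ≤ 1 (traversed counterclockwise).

Green's theorem converts the closed line integral into a double integral over the enclosed region D:

    ∮_C P dx + Q dy = ∬_D (∂Q/∂x - ∂P/∂y) dA.

Here P = -9y, Q = 9x^3 + 9x, so

    ∂Q/∂x = 27x^2 + 9,    ∂P/∂y = -9,
    ∂Q/∂x - ∂P/∂y = 27x^2 + 18.

D is the region 0 ≤ x ≤ 6, 0 ≤ y ≤ 1. Evaluating the double integral:

    ∬_D (27x^2 + 18) dA = ∫_0^{6} ∫_0^{1} (27x^2 + 18) dy dx.

Inner (y from 0 to 1): 27x^2 + 18.
Outer (x from 0 to 6): 2052.

Therefore ∮_C P dx + Q dy = 2052.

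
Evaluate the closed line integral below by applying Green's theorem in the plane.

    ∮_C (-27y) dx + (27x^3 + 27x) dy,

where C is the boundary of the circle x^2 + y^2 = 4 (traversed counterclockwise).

Green's theorem converts the closed line integral into a double integral over the enclosed region D:

    ∮_C P dx + Q dy = ∬_D (∂Q/∂x - ∂P/∂y) dA.

Here P = -27y, Q = 27x^3 + 27x, so

    ∂Q/∂x = 81x^2 + 27,    ∂P/∂y = -27,
    ∂Q/∂x - ∂P/∂y = 81x^2 + 54.

D is the region x^2 + y^2 ≤ 4. Evaluating the double integral:

In polar coordinates (x = r cos θ, y = r sin θ, dA = r dr dθ) the integrand becomes 81r^2cos(θ)^2 + 54, so

    ∬_D (81x^2 + 54) dA = ∫_0^{2π} ∫_0^{2} (81r^2cos(θ)^2 + 54) · r dr dθ.

Inner (r from 0 to 2): 324cos(θ)^2 + 108.
Outer (θ from 0 to 2π): 540π.

Therefore ∮_C P dx + Q dy = 540π.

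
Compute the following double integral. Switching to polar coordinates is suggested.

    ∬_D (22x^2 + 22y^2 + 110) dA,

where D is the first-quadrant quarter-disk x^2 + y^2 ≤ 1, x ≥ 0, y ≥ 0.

The region D is 0 ≤ r ≤ 1, 0 ≤ θ ≤ π/2 in polar coordinates, where x = r cos(θ), y = r sin(θ), and dA = r dr dθ.

Under the substitution, the integrand becomes 22r^2 + 110, so

    ∬_D (22x^2 + 22y^2 + 110) dA = ∫_{0}^{π/2} ∫_{0}^{1} (22r^2 + 110) · r dr dθ.

Inner integral (in r): ∫_{0}^{1} (22r^2 + 110) · r dr = 121/2.

Outer integral (in θ): ∫_{0}^{π/2} (121/2) dθ = 121π/4.

Therefore ∬_D (22x^2 + 22y^2 + 110) dA = 121π/4.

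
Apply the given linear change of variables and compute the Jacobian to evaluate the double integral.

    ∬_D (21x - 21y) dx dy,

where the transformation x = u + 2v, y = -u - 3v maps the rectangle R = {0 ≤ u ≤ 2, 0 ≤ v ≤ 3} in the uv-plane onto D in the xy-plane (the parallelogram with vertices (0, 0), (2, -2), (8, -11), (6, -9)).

Compute the Jacobian determinant of (x, y) with respect to (u, v):

    ∂(x,y)/∂(u,v) = | 1  2 | = (1)(-3) - (2)(-1) = -1.
                   | -1  -3 |

Its absolute value is |J| = 1 (the area scaling factor).

Substituting x = u + 2v, y = -u - 3v into the integrand,

    21x - 21y → 42u + 105v,

so the integral becomes

    ∬_R (42u + 105v) · |J| du dv = ∫_0^2 ∫_0^3 (42u + 105v) dv du.

Inner (v): 126u + 945/2.
Outer (u): 1197.

Therefore ∬_D (21x - 21y) dx dy = 1197.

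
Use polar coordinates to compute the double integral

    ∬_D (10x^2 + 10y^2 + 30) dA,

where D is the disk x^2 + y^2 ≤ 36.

The region D is 0 ≤ r ≤ 6, 0 ≤ θ ≤ 2π in polar coordinates, where x = r cos(θ), y = r sin(θ), and dA = r dr dθ.

Under the substitution, the integrand becomes 10r^2 + 30, so

    ∬_D (10x^2 + 10y^2 + 30) dA = ∫_{0}^{2π} ∫_{0}^{6} (10r^2 + 30) · r dr dθ.

Inner integral (in r): ∫_{0}^{6} (10r^2 + 30) · r dr = 3780.

Outer integral (in θ): ∫_{0}^{2π} (3780) dθ = 7560π.

Therefore ∬_D (10x^2 + 10y^2 + 30) dA = 7560π.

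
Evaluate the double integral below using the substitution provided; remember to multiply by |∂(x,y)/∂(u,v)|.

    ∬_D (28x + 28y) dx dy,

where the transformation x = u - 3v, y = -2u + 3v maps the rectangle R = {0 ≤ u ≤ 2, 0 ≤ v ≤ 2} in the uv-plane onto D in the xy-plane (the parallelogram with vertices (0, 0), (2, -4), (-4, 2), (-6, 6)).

Compute the Jacobian determinant of (x, y) with respect to (u, v):

    ∂(x,y)/∂(u,v) = | 1  -3 | = (1)(3) - (-3)(-2) = -3.
                   | -2  3 |

Its absolute value is |J| = 3 (the area scaling factor).

Substituting x = u - 3v, y = -2u + 3v into the integrand,

    28x + 28y → -28u,

so the integral becomes

    ∬_R (-28u) · |J| du dv = ∫_0^2 ∫_0^2 (-84u) dv du.

Inner (v): -168u.
Outer (u): -336.

Therefore ∬_D (28x + 28y) dx dy = -336.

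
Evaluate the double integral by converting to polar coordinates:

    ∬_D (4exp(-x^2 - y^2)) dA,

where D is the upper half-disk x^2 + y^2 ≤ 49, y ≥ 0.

The region D is 0 ≤ r ≤ 7, 0 ≤ θ ≤ π in polar coordinates, where x = r cos(θ), y = r sin(θ), and dA = r dr dθ.

Under the substitution, the integrand becomes 4exp(-r^2), so

    ∬_D (4exp(-x^2 - y^2)) dA = ∫_{0}^{π} ∫_{0}^{7} (4exp(-r^2)) · r dr dθ.

Inner integral (in r): ∫_{0}^{7} (4exp(-r^2)) · r dr = 2 - 2exp(-49).

Outer integral (in θ): ∫_{0}^{π} (2 - 2exp(-49)) dθ = -2π exp(-49) + 2π.

Therefore ∬_D (4exp(-x^2 - y^2)) dA = -2π exp(-49) + 2π.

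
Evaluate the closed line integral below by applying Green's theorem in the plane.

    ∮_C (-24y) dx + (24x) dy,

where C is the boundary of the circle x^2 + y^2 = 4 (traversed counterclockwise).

Green's theorem converts the closed line integral into a double integral over the enclosed region D:

    ∮_C P dx + Q dy = ∬_D (∂Q/∂x - ∂P/∂y) dA.

Here P = -24y, Q = 24x, so

    ∂Q/∂x = 24,    ∂P/∂y = -24,
    ∂Q/∂x - ∂P/∂y = 48.

D is the region x^2 + y^2 ≤ 4. Evaluating the double integral:

In polar coordinates (x = r cos θ, y = r sin θ, dA = r dr dθ) the integrand becomes 48, so

    ∬_D (48) dA = ∫_0^{2π} ∫_0^{2} (48) · r dr dθ.

Inner (r from 0 to 2): 96.
Outer (θ from 0 to 2π): 192π.

Therefore ∮_C P dx + Q dy = 192π.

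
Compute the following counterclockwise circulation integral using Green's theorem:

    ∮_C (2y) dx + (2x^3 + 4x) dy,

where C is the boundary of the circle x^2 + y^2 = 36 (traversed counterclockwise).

Green's theorem converts the closed line integral into a double integral over the enclosed region D:

    ∮_C P dx + Q dy = ∬_D (∂Q/∂x - ∂P/∂y) dA.

Here P = 2y, Q = 2x^3 + 4x, so

    ∂Q/∂x = 6x^2 + 4,    ∂P/∂y = 2,
    ∂Q/∂x - ∂P/∂y = 6x^2 + 2.

D is the region x^2 + y^2 ≤ 36. Evaluating the double integral:

In polar coordinates (x = r cos θ, y = r sin θ, dA = r dr dθ) the integrand becomes 6r^2cos(θ)^2 + 2, so

    ∬_D (6x^2 + 2) dA = ∫_0^{2π} ∫_0^{6} (6r^2cos(θ)^2 + 2) · r dr dθ.

Inner (r from 0 to 6): 1944cos(θ)^2 + 36.
Outer (θ from 0 to 2π): 2016π.

Therefore ∮_C P dx + Q dy = 2016π.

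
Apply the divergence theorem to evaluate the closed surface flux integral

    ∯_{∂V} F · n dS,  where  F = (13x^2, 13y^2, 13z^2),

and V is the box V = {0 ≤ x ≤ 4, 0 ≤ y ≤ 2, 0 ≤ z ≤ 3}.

By the divergence theorem,

    ∯_{∂V} F · n dS = ∭_V (∇ · F) dV.

Compute the divergence:
    ∇ · F = ∂F_x/∂x + ∂F_y/∂y + ∂F_z/∂z = 26x + 26y + 26z.

V is a rectangular box, so dV = dx dy dz with 0 ≤ x ≤ 4, 0 ≤ y ≤ 2, 0 ≤ z ≤ 3.

Integrate (26x + 26y + 26z) over V as an iterated integral:

    ∭_V (∇·F) dV = ∫_0^{4} ∫_0^{2} ∫_0^{3} (26x + 26y + 26z) dz dy dx.

Inner (z from 0 to 3): 78x + 78y + 117.
Middle (y from 0 to 2): 156x + 390.
Outer (x from 0 to 4): 2808.

Therefore ∯_{∂V} F · n dS = 2808.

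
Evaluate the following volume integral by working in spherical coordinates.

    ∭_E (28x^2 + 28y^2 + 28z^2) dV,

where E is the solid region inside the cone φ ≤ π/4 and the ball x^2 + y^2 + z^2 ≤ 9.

In spherical coordinates, x = ρ sin(φ) cos(θ), y = ρ sin(φ) sin(θ), z = ρ cos(φ), and dV = ρ^2 sin(φ) dρ dφ dθ.

The integrand becomes 28ρ^2, so

    ∭_E (28x^2 + 28y^2 + 28z^2) dV = ∫_{0}^{2π} ∫_{0}^{π/4} ∫_{0}^{3} (28ρ^2) · ρ^2 sin(φ) dρ dφ dθ.

Inner (ρ): 6804sin(φ)/5.
Middle (φ): 6804/5 - 3402sqrt(2)/5.
Outer (θ): 6804π (2 - sqrt(2))/5.

Therefore the triple integral equals 6804π (2 - sqrt(2))/5.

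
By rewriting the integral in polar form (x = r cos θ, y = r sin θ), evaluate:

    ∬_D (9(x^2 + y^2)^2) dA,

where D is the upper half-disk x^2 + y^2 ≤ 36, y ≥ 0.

The region D is 0 ≤ r ≤ 6, 0 ≤ θ ≤ π in polar coordinates, where x = r cos(θ), y = r sin(θ), and dA = r dr dθ.

Under the substitution, the integrand becomes 9r^4, so

    ∬_D (9(x^2 + y^2)^2) dA = ∫_{0}^{π} ∫_{0}^{6} (9r^4) · r dr dθ.

Inner integral (in r): ∫_{0}^{6} (9r^4) · r dr = 69984.

Outer integral (in θ): ∫_{0}^{π} (69984) dθ = 69984π.

Therefore ∬_D (9(x^2 + y^2)^2) dA = 69984π.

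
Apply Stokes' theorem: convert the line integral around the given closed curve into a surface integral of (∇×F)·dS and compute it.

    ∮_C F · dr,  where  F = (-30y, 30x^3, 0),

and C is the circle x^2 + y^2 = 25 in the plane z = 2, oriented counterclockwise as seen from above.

Let S be the flat disk x^2 + y^2 ≤ 25 in the plane z = 2, with upward unit normal n̂ = ẑ. By Stokes' theorem,

    ∮_C F · dr = ∬_S (∇ × F) · n̂ dS = ∬_D (curl F)_z dA,

where D is the disk x^2 + y^2 ≤ 25.

Compute the curl of F = (-30y, 30x^3, 0):
    (∇ × F)_x = ∂F_z/∂y - ∂F_y/∂z = 0,
    (∇ × F)_y = ∂F_x/∂z - ∂F_z/∂x = 0,
    (∇ × F)_z = ∂F_y/∂x - ∂F_x/∂y = 90x^2 + 30.

On z = 2, (curl F)_z = 90x^2 + 30.

Convert to polar (x = r cos θ, y = r sin θ, dA = r dr dθ); the integrand becomes 90r^2cos(θ)^2 + 30, so

    ∬_D (curl F)_z dA = ∫_0^{2π} ∫_0^{5} (90r^2cos(θ)^2 + 30) · r dr dθ.

Inner (r from 0 to 5): 28125cos(θ)^2/2 + 375.
Outer (θ from 0 to 2π): 29625π/2.

Therefore ∮_C F · dr = 29625π/2.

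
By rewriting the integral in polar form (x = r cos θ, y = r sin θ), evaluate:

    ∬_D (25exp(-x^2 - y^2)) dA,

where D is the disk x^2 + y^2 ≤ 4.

The region D is 0 ≤ r ≤ 2, 0 ≤ θ ≤ 2π in polar coordinates, where x = r cos(θ), y = r sin(θ), and dA = r dr dθ.

Under the substitution, the integrand becomes 25exp(-r^2), so

    ∬_D (25exp(-x^2 - y^2)) dA = ∫_{0}^{2π} ∫_{0}^{2} (25exp(-r^2)) · r dr dθ.

Inner integral (in r): ∫_{0}^{2} (25exp(-r^2)) · r dr = 25/2 - 25exp(-4)/2.

Outer integral (in θ): ∫_{0}^{2π} (25/2 - 25exp(-4)/2) dθ = -25π exp(-4) + 25π.

Therefore ∬_D (25exp(-x^2 - y^2)) dA = -25π exp(-4) + 25π.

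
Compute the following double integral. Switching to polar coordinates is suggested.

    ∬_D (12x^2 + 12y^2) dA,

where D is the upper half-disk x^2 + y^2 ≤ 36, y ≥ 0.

The region D is 0 ≤ r ≤ 6, 0 ≤ θ ≤ π in polar coordinates, where x = r cos(θ), y = r sin(θ), and dA = r dr dθ.

Under the substitution, the integrand becomes 12r^2, so

    ∬_D (12x^2 + 12y^2) dA = ∫_{0}^{π} ∫_{0}^{6} (12r^2) · r dr dθ.

Inner integral (in r): ∫_{0}^{6} (12r^2) · r dr = 3888.

Outer integral (in θ): ∫_{0}^{π} (3888) dθ = 3888π.

Therefore ∬_D (12x^2 + 12y^2) dA = 3888π.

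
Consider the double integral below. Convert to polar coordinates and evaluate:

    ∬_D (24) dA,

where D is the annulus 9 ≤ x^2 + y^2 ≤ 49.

The region D is 3 ≤ r ≤ 7, 0 ≤ θ ≤ 2π in polar coordinates, where x = r cos(θ), y = r sin(θ), and dA = r dr dθ.

Under the substitution, the integrand becomes 24, so

    ∬_D (24) dA = ∫_{0}^{2π} ∫_{3}^{7} (24) · r dr dθ.

Inner integral (in r): ∫_{3}^{7} (24) · r dr = 480.

Outer integral (in θ): ∫_{0}^{2π} (480) dθ = 960π.

Therefore ∬_D (24) dA = 960π.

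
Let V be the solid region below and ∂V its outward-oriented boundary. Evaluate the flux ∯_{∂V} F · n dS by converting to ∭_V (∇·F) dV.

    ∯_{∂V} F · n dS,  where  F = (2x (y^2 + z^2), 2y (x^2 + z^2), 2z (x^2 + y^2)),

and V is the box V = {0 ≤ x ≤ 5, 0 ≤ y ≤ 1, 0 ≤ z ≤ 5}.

By the divergence theorem,

    ∯_{∂V} F · n dS = ∭_V (∇ · F) dV.

Compute the divergence:
    ∇ · F = ∂F_x/∂x + ∂F_y/∂y + ∂F_z/∂z = 2y^2 + 2z^2 + 2x^2 + 2z^2 + 2x^2 + 2y^2 = 4x^2 + 4y^2 + 4z^2.

V is a rectangular box, so dV = dx dy dz with 0 ≤ x ≤ 5, 0 ≤ y ≤ 1, 0 ≤ z ≤ 5.

Integrate (4x^2 + 4y^2 + 4z^2) over V as an iterated integral:

    ∭_V (∇·F) dV = ∫_0^{5} ∫_0^{1} ∫_0^{5} (4x^2 + 4y^2 + 4z^2) dz dy dx.

Inner (z from 0 to 5): 20x^2 + 20y^2 + 500/3.
Middle (y from 0 to 1): 20x^2 + 520/3.
Outer (x from 0 to 5): 1700.

Therefore ∯_{∂V} F · n dS = 1700.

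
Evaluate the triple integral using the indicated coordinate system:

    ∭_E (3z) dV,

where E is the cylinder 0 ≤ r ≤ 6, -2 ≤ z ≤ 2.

In cylindrical coordinates, x = r cos(θ), y = r sin(θ), z = z, and dV = r dr dθ dz.

The integrand becomes 3z, so

    ∭_E (3z) dV = ∫_{0}^{2π} ∫_{0}^{6} ∫_{-2}^{2} (3z) · r dz dr dθ.

Inner (z): 0.
Middle (r from 0 to 6): 0.
Outer (θ): 0.

Therefore the triple integral equals 0.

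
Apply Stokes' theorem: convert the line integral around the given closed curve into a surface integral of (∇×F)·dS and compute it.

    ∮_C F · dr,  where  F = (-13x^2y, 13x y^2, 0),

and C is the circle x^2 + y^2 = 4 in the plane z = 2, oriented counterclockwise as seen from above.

Let S be the flat disk x^2 + y^2 ≤ 4 in the plane z = 2, with upward unit normal n̂ = ẑ. By Stokes' theorem,

    ∮_C F · dr = ∬_S (∇ × F) · n̂ dS = ∬_D (curl F)_z dA,

where D is the disk x^2 + y^2 ≤ 4.

Compute the curl of F = (-13x^2y, 13x y^2, 0):
    (∇ × F)_x = ∂F_z/∂y - ∂F_y/∂z = 0,
    (∇ × F)_y = ∂F_x/∂z - ∂F_z/∂x = 0,
    (∇ × F)_z = ∂F_y/∂x - ∂F_x/∂y = 13x^2 + 13y^2.

On z = 2, (curl F)_z = 13x^2 + 13y^2.

Convert to polar (x = r cos θ, y = r sin θ, dA = r dr dθ); the integrand becomes 13r^2, so

    ∬_D (curl F)_z dA = ∫_0^{2π} ∫_0^{2} (13r^2) · r dr dθ.

Inner (r from 0 to 2): 52.
Outer (θ from 0 to 2π): 104π.

Therefore ∮_C F · dr = 104π.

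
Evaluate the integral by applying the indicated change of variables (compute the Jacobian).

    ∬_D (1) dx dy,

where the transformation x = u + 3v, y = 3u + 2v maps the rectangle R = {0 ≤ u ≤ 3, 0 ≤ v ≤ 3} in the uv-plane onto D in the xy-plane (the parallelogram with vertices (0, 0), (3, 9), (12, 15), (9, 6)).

Compute the Jacobian determinant of (x, y) with respect to (u, v):

    ∂(x,y)/∂(u,v) = | 1  3 | = (1)(2) - (3)(3) = -7.
                   | 3  2 |

Its absolute value is |J| = 7 (the area scaling factor).

Substituting x = u + 3v, y = 3u + 2v into the integrand,

    1 → 1,

so the integral becomes

    ∬_R (1) · |J| du dv = ∫_0^3 ∫_0^3 (7) dv du.

Inner (v): 21.
Outer (u): 63.

Therefore ∬_D (1) dx dy = 63.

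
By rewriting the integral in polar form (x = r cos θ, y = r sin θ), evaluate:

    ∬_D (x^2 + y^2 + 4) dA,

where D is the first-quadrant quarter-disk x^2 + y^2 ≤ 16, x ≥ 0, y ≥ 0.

The region D is 0 ≤ r ≤ 4, 0 ≤ θ ≤ π/2 in polar coordinates, where x = r cos(θ), y = r sin(θ), and dA = r dr dθ.

Under the substitution, the integrand becomes r^2 + 4, so

    ∬_D (x^2 + y^2 + 4) dA = ∫_{0}^{π/2} ∫_{0}^{4} (r^2 + 4) · r dr dθ.

Inner integral (in r): ∫_{0}^{4} (r^2 + 4) · r dr = 96.

Outer integral (in θ): ∫_{0}^{π/2} (96) dθ = 48π.

Therefore ∬_D (x^2 + y^2 + 4) dA = 48π.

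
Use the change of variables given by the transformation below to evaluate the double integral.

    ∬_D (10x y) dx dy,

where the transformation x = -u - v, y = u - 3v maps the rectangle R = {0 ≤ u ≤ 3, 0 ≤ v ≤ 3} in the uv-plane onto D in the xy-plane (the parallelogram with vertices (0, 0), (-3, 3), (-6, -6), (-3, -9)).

Compute the Jacobian determinant of (x, y) with respect to (u, v):

    ∂(x,y)/∂(u,v) = | -1  -1 | = (-1)(-3) - (-1)(1) = 4.
                   | 1  -3 |

Its absolute value is |J| = 4 (the area scaling factor).

Substituting x = -u - v, y = u - 3v into the integrand,

    10x y → -10u^2 + 20u v + 30v^2,

so the integral becomes

    ∬_R (-10u^2 + 20u v + 30v^2) · |J| du dv = ∫_0^3 ∫_0^3 (-40u^2 + 80u v + 120v^2) dv du.

Inner (v): -120u^2 + 360u + 1080.
Outer (u): 3780.

Therefore ∬_D (10x y) dx dy = 3780.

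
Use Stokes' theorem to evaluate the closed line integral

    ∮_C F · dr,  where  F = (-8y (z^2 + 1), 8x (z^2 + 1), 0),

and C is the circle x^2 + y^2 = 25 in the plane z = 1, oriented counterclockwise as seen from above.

Let S be the flat disk x^2 + y^2 ≤ 25 in the plane z = 1, with upward unit normal n̂ = ẑ. By Stokes' theorem,

    ∮_C F · dr = ∬_S (∇ × F) · n̂ dS = ∬_D (curl F)_z dA,

where D is the disk x^2 + y^2 ≤ 25.

Compute the curl of F = (-8y (z^2 + 1), 8x (z^2 + 1), 0):
    (∇ × F)_x = ∂F_z/∂y - ∂F_y/∂z = -16x z,
    (∇ × F)_y = ∂F_x/∂z - ∂F_z/∂x = -16y z,
    (∇ × F)_z = ∂F_y/∂x - ∂F_x/∂y = 16z^2 + 16.

On z = 1, (curl F)_z = 32.

Convert to polar (x = r cos θ, y = r sin θ, dA = r dr dθ); the integrand becomes 32, so

    ∬_D (curl F)_z dA = ∫_0^{2π} ∫_0^{5} (32) · r dr dθ.

Inner (r from 0 to 5): 400.
Outer (θ from 0 to 2π): 800π.

Therefore ∮_C F · dr = 800π.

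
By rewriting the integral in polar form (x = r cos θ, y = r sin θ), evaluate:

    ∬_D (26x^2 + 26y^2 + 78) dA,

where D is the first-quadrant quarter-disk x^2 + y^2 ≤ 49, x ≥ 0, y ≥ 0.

The region D is 0 ≤ r ≤ 7, 0 ≤ θ ≤ π/2 in polar coordinates, where x = r cos(θ), y = r sin(θ), and dA = r dr dθ.

Under the substitution, the integrand becomes 26r^2 + 78, so

    ∬_D (26x^2 + 26y^2 + 78) dA = ∫_{0}^{π/2} ∫_{0}^{7} (26r^2 + 78) · r dr dθ.

Inner integral (in r): ∫_{0}^{7} (26r^2 + 78) · r dr = 35035/2.

Outer integral (in θ): ∫_{0}^{π/2} (35035/2) dθ = 35035π/4.

Therefore ∬_D (26x^2 + 26y^2 + 78) dA = 35035π/4.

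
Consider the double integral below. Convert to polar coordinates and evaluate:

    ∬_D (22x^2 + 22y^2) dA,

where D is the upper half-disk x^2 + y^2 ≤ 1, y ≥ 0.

The region D is 0 ≤ r ≤ 1, 0 ≤ θ ≤ π in polar coordinates, where x = r cos(θ), y = r sin(θ), and dA = r dr dθ.

Under the substitution, the integrand becomes 22r^2, so

    ∬_D (22x^2 + 22y^2) dA = ∫_{0}^{π} ∫_{0}^{1} (22r^2) · r dr dθ.

Inner integral (in r): ∫_{0}^{1} (22r^2) · r dr = 11/2.

Outer integral (in θ): ∫_{0}^{π} (11/2) dθ = 11π/2.

Therefore ∬_D (22x^2 + 22y^2) dA = 11π/2.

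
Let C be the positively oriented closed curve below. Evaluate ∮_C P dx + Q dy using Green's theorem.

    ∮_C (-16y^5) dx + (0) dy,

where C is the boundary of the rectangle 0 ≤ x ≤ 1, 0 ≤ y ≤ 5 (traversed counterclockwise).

Green's theorem converts the closed line integral into a double integral over the enclosed region D:

    ∮_C P dx + Q dy = ∬_D (∂Q/∂x - ∂P/∂y) dA.

Here P = -16y^5, Q = 0, so

    ∂Q/∂x = 0,    ∂P/∂y = -80y^4,
    ∂Q/∂x - ∂P/∂y = 80y^4.

D is the region 0 ≤ x ≤ 1, 0 ≤ y ≤ 5. Evaluating the double integral:

    ∬_D (80y^4) dA = ∫_0^{1} ∫_0^{5} (80y^4) dy dx.

Inner (y from 0 to 5): 50000.
Outer (x from 0 to 1): 50000.

Therefore ∮_C P dx + Q dy = 50000.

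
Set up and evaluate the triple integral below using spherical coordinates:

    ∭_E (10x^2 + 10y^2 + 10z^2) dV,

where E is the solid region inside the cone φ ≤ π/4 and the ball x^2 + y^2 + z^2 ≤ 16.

In spherical coordinates, x = ρ sin(φ) cos(θ), y = ρ sin(φ) sin(θ), z = ρ cos(φ), and dV = ρ^2 sin(φ) dρ dφ dθ.

The integrand becomes 10ρ^2, so

    ∭_E (10x^2 + 10y^2 + 10z^2) dV = ∫_{0}^{2π} ∫_{0}^{π/4} ∫_{0}^{4} (10ρ^2) · ρ^2 sin(φ) dρ dφ dθ.

Inner (ρ): 2048sin(φ).
Middle (φ): 2048 - 1024sqrt(2).
Outer (θ): 2048π (2 - sqrt(2)).

Therefore the triple integral equals 2048π (2 - sqrt(2)).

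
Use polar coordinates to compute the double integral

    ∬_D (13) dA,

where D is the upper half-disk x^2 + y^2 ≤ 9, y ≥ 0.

The region D is 0 ≤ r ≤ 3, 0 ≤ θ ≤ π in polar coordinates, where x = r cos(θ), y = r sin(θ), and dA = r dr dθ.

Under the substitution, the integrand becomes 13, so

    ∬_D (13) dA = ∫_{0}^{π} ∫_{0}^{3} (13) · r dr dθ.

Inner integral (in r): ∫_{0}^{3} (13) · r dr = 117/2.

Outer integral (in θ): ∫_{0}^{π} (117/2) dθ = 117π/2.

Therefore ∬_D (13) dA = 117π/2.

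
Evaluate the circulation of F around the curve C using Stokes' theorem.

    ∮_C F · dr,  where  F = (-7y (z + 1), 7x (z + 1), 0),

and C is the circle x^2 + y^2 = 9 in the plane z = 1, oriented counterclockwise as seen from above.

Let S be the flat disk x^2 + y^2 ≤ 9 in the plane z = 1, with upward unit normal n̂ = ẑ. By Stokes' theorem,

    ∮_C F · dr = ∬_S (∇ × F) · n̂ dS = ∬_D (curl F)_z dA,

where D is the disk x^2 + y^2 ≤ 9.

Compute the curl of F = (-7y (z + 1), 7x (z + 1), 0):
    (∇ × F)_x = ∂F_z/∂y - ∂F_y/∂z = -7x,
    (∇ × F)_y = ∂F_x/∂z - ∂F_z/∂x = -7y,
    (∇ × F)_z = ∂F_y/∂x - ∂F_x/∂y = 14z + 14.

On z = 1, (curl F)_z = 28.

Convert to polar (x = r cos θ, y = r sin θ, dA = r dr dθ); the integrand becomes 28, so

    ∬_D (curl F)_z dA = ∫_0^{2π} ∫_0^{3} (28) · r dr dθ.

Inner (r from 0 to 3): 126.
Outer (θ from 0 to 2π): 252π.

Therefore ∮_C F · dr = 252π.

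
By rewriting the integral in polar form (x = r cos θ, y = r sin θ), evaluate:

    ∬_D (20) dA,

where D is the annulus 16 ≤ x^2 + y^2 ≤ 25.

The region D is 4 ≤ r ≤ 5, 0 ≤ θ ≤ 2π in polar coordinates, where x = r cos(θ), y = r sin(θ), and dA = r dr dθ.

Under the substitution, the integrand becomes 20, so

    ∬_D (20) dA = ∫_{0}^{2π} ∫_{4}^{5} (20) · r dr dθ.

Inner integral (in r): ∫_{4}^{5} (20) · r dr = 90.

Outer integral (in θ): ∫_{0}^{2π} (90) dθ = 180π.

Therefore ∬_D (20) dA = 180π.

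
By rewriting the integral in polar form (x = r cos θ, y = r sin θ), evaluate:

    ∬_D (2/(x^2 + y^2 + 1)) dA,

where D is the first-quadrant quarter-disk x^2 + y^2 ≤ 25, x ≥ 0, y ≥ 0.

The region D is 0 ≤ r ≤ 5, 0 ≤ θ ≤ π/2 in polar coordinates, where x = r cos(θ), y = r sin(θ), and dA = r dr dθ.

Under the substitution, the integrand becomes 2/(r^2 + 1), so

    ∬_D (2/(x^2 + y^2 + 1)) dA = ∫_{0}^{π/2} ∫_{0}^{5} (2/(r^2 + 1)) · r dr dθ.

Inner integral (in r): ∫_{0}^{5} (2/(r^2 + 1)) · r dr = log(26).

Outer integral (in θ): ∫_{0}^{π/2} (log(26)) dθ = π log(26)/2.

Therefore ∬_D (2/(x^2 + y^2 + 1)) dA = π log(26)/2.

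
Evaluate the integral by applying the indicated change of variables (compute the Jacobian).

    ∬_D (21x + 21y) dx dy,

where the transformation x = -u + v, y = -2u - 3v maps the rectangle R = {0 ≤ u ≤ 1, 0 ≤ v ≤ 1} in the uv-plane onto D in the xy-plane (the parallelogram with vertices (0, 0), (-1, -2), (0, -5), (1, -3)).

Compute the Jacobian determinant of (x, y) with respect to (u, v):

    ∂(x,y)/∂(u,v) = | -1  1 | = (-1)(-3) - (1)(-2) = 5.
                   | -2  -3 |

Its absolute value is |J| = 5 (the area scaling factor).

Substituting x = -u + v, y = -2u - 3v into the integrand,

    21x + 21y → -63u - 42v,

so the integral becomes

    ∬_R (-63u - 42v) · |J| du dv = ∫_0^1 ∫_0^1 (-315u - 210v) dv du.

Inner (v): -315u - 105.
Outer (u): -525/2.

Therefore ∬_D (21x + 21y) dx dy = -525/2.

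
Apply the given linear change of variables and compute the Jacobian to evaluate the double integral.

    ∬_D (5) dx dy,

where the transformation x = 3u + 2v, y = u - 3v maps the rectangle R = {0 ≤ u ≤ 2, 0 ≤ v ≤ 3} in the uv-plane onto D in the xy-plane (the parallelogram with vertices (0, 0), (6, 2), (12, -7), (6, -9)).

Compute the Jacobian determinant of (x, y) with respect to (u, v):

    ∂(x,y)/∂(u,v) = | 3  2 | = (3)(-3) - (2)(1) = -11.
                   | 1  -3 |

Its absolute value is |J| = 11 (the area scaling factor).

Substituting x = 3u + 2v, y = u - 3v into the integrand,

    5 → 5,

so the integral becomes

    ∬_R (5) · |J| du dv = ∫_0^2 ∫_0^3 (55) dv du.

Inner (v): 165.
Outer (u): 330.

Therefore ∬_D (5) dx dy = 330.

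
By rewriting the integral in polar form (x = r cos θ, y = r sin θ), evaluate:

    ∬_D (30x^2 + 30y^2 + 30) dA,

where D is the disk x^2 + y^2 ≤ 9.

The region D is 0 ≤ r ≤ 3, 0 ≤ θ ≤ 2π in polar coordinates, where x = r cos(θ), y = r sin(θ), and dA = r dr dθ.

Under the substitution, the integrand becomes 30r^2 + 30, so

    ∬_D (30x^2 + 30y^2 + 30) dA = ∫_{0}^{2π} ∫_{0}^{3} (30r^2 + 30) · r dr dθ.

Inner integral (in r): ∫_{0}^{3} (30r^2 + 30) · r dr = 1485/2.

Outer integral (in θ): ∫_{0}^{2π} (1485/2) dθ = 1485π.

Therefore ∬_D (30x^2 + 30y^2 + 30) dA = 1485π.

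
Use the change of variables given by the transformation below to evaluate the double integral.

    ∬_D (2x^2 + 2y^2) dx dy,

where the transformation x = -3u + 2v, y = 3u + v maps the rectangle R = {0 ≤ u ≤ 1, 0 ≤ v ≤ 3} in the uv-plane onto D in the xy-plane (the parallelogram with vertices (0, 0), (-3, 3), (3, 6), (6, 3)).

Compute the Jacobian determinant of (x, y) with respect to (u, v):

    ∂(x,y)/∂(u,v) = | -3  2 | = (-3)(1) - (2)(3) = -9.
                   | 3  1 |

Its absolute value is |J| = 9 (the area scaling factor).

Substituting x = -3u + 2v, y = 3u + v into the integrand,

    2x^2 + 2y^2 → 36u^2 - 12u v + 10v^2,

so the integral becomes

    ∬_R (36u^2 - 12u v + 10v^2) · |J| du dv = ∫_0^1 ∫_0^3 (324u^2 - 108u v + 90v^2) dv du.

Inner (v): 972u^2 - 486u + 810.
Outer (u): 891.

Therefore ∬_D (2x^2 + 2y^2) dx dy = 891.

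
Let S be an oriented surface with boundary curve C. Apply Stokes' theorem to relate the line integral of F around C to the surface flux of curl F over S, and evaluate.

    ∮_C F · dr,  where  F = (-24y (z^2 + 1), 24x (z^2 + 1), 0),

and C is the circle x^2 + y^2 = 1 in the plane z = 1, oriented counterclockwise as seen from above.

Let S be the flat disk x^2 + y^2 ≤ 1 in the plane z = 1, with upward unit normal n̂ = ẑ. By Stokes' theorem,

    ∮_C F · dr = ∬_S (∇ × F) · n̂ dS = ∬_D (curl F)_z dA,

where D is the disk x^2 + y^2 ≤ 1.

Compute the curl of F = (-24y (z^2 + 1), 24x (z^2 + 1), 0):
    (∇ × F)_x = ∂F_z/∂y - ∂F_y/∂z = -48x z,
    (∇ × F)_y = ∂F_x/∂z - ∂F_z/∂x = -48y z,
    (∇ × F)_z = ∂F_y/∂x - ∂F_x/∂y = 48z^2 + 48.

On z = 1, (curl F)_z = 96.

Convert to polar (x = r cos θ, y = r sin θ, dA = r dr dθ); the integrand becomes 96, so

    ∬_D (curl F)_z dA = ∫_0^{2π} ∫_0^{1} (96) · r dr dθ.

Inner (r from 0 to 1): 48.
Outer (θ from 0 to 2π): 96π.

Therefore ∮_C F · dr = 96π.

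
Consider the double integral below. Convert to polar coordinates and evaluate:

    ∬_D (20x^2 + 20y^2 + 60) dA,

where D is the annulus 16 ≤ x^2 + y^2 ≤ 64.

The region D is 4 ≤ r ≤ 8, 0 ≤ θ ≤ 2π in polar coordinates, where x = r cos(θ), y = r sin(θ), and dA = r dr dθ.

Under the substitution, the integrand becomes 20r^2 + 60, so

    ∬_D (20x^2 + 20y^2 + 60) dA = ∫_{0}^{2π} ∫_{4}^{8} (20r^2 + 60) · r dr dθ.

Inner integral (in r): ∫_{4}^{8} (20r^2 + 60) · r dr = 20640.

Outer integral (in θ): ∫_{0}^{2π} (20640) dθ = 41280π.

Therefore ∬_D (20x^2 + 20y^2 + 60) dA = 41280π.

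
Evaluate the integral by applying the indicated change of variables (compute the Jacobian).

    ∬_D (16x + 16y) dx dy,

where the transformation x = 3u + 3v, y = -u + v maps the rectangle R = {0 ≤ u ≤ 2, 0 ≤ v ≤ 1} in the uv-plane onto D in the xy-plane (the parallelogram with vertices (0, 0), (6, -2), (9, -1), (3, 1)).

Compute the Jacobian determinant of (x, y) with respect to (u, v):

    ∂(x,y)/∂(u,v) = | 3  3 | = (3)(1) - (3)(-1) = 6.
                   | -1  1 |

Its absolute value is |J| = 6 (the area scaling factor).

Substituting x = 3u + 3v, y = -u + v into the integrand,

    16x + 16y → 32u + 64v,

so the integral becomes

    ∬_R (32u + 64v) · |J| du dv = ∫_0^2 ∫_0^1 (192u + 384v) dv du.

Inner (v): 192u + 192.
Outer (u): 768.

Therefore ∬_D (16x + 16y) dx dy = 768.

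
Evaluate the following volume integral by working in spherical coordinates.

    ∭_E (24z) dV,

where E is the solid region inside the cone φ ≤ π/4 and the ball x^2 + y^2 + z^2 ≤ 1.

In spherical coordinates, x = ρ sin(φ) cos(θ), y = ρ sin(φ) sin(θ), z = ρ cos(φ), and dV = ρ^2 sin(φ) dρ dφ dθ.

The integrand becomes 24ρ cos(φ), so

    ∭_E (24z) dV = ∫_{0}^{2π} ∫_{0}^{π/4} ∫_{0}^{1} (24ρ cos(φ)) · ρ^2 sin(φ) dρ dφ dθ.

Inner (ρ): 3sin(2φ).
Middle (φ): 3/2.
Outer (θ): 3π.

Therefore the triple integral equals 3π.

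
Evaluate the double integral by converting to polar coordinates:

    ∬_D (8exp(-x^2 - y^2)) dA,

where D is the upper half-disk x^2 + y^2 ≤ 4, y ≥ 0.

The region D is 0 ≤ r ≤ 2, 0 ≤ θ ≤ π in polar coordinates, where x = r cos(θ), y = r sin(θ), and dA = r dr dθ.

Under the substitution, the integrand becomes 8exp(-r^2), so

    ∬_D (8exp(-x^2 - y^2)) dA = ∫_{0}^{π} ∫_{0}^{2} (8exp(-r^2)) · r dr dθ.

Inner integral (in r): ∫_{0}^{2} (8exp(-r^2)) · r dr = 4 - 4exp(-4).

Outer integral (in θ): ∫_{0}^{π} (4 - 4exp(-4)) dθ = -4π exp(-4) + 4π.

Therefore ∬_D (8exp(-x^2 - y^2)) dA = -4π exp(-4) + 4π.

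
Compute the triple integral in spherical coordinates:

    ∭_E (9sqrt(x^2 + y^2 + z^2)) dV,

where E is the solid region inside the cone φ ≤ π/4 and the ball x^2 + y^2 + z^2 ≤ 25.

In spherical coordinates, x = ρ sin(φ) cos(θ), y = ρ sin(φ) sin(θ), z = ρ cos(φ), and dV = ρ^2 sin(φ) dρ dφ dθ.

The integrand becomes 9ρ, so

    ∭_E (9sqrt(x^2 + y^2 + z^2)) dV = ∫_{0}^{2π} ∫_{0}^{π/4} ∫_{0}^{5} (9ρ) · ρ^2 sin(φ) dρ dφ dθ.

Inner (ρ): 5625sin(φ)/4.
Middle (φ): 5625/4 - 5625sqrt(2)/8.
Outer (θ): 5625π (2 - sqrt(2))/4.

Therefore the triple integral equals 5625π (2 - sqrt(2))/4.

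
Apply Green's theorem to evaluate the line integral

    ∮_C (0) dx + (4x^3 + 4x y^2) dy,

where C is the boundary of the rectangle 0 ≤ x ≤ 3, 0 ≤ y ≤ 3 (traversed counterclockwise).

Green's theorem converts the closed line integral into a double integral over the enclosed region D:

    ∮_C P dx + Q dy = ∬_D (∂Q/∂x - ∂P/∂y) dA.

Here P = 0, Q = 4x^3 + 4x y^2, so

    ∂Q/∂x = 12x^2 + 4y^2,    ∂P/∂y = 0,
    ∂Q/∂x - ∂P/∂y = 12x^2 + 4y^2.

D is the region 0 ≤ x ≤ 3, 0 ≤ y ≤ 3. Evaluating the double integral:

    ∬_D (12x^2 + 4y^2) dA = ∫_0^{3} ∫_0^{3} (12x^2 + 4y^2) dy dx.

Inner (y from 0 to 3): 36x^2 + 36.
Outer (x from 0 to 3): 432.

Therefore ∮_C P dx + Q dy = 432.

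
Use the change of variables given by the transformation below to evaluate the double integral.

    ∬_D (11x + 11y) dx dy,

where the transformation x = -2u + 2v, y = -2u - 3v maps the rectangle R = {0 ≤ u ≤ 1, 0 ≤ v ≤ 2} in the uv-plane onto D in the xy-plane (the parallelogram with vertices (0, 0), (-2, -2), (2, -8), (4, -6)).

Compute the Jacobian determinant of (x, y) with respect to (u, v):

    ∂(x,y)/∂(u,v) = | -2  2 | = (-2)(-3) - (2)(-2) = 10.
                   | -2  -3 |

Its absolute value is |J| = 10 (the area scaling factor).

Substituting x = -2u + 2v, y = -2u - 3v into the integrand,

    11x + 11y → -44u - 11v,

so the integral becomes

    ∬_R (-44u - 11v) · |J| du dv = ∫_0^1 ∫_0^2 (-440u - 110v) dv du.

Inner (v): -880u - 220.
Outer (u): -660.

Therefore ∬_D (11x + 11y) dx dy = -660.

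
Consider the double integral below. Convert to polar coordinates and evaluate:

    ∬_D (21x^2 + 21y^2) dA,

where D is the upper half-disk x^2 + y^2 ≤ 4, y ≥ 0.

The region D is 0 ≤ r ≤ 2, 0 ≤ θ ≤ π in polar coordinates, where x = r cos(θ), y = r sin(θ), and dA = r dr dθ.

Under the substitution, the integrand becomes 21r^2, so

    ∬_D (21x^2 + 21y^2) dA = ∫_{0}^{π} ∫_{0}^{2} (21r^2) · r dr dθ.

Inner integral (in r): ∫_{0}^{2} (21r^2) · r dr = 84.

Outer integral (in θ): ∫_{0}^{π} (84) dθ = 84π.

Therefore ∬_D (21x^2 + 21y^2) dA = 84π.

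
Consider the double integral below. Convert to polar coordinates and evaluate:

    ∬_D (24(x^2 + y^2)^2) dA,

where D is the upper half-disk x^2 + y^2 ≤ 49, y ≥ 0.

The region D is 0 ≤ r ≤ 7, 0 ≤ θ ≤ π in polar coordinates, where x = r cos(θ), y = r sin(θ), and dA = r dr dθ.

Under the substitution, the integrand becomes 24r^4, so

    ∬_D (24(x^2 + y^2)^2) dA = ∫_{0}^{π} ∫_{0}^{7} (24r^4) · r dr dθ.

Inner integral (in r): ∫_{0}^{7} (24r^4) · r dr = 470596.

Outer integral (in θ): ∫_{0}^{π} (470596) dθ = 470596π.

Therefore ∬_D (24(x^2 + y^2)^2) dA = 470596π.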